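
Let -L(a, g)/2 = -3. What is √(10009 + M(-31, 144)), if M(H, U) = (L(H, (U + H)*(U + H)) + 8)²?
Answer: √10205 ≈ 101.02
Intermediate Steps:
L(a, g) = 6 (L(a, g) = -2*(-3) = 6)
M(H, U) = 196 (M(H, U) = (6 + 8)² = 14² = 196)
√(10009 + M(-31, 144)) = √(10009 + 196) = √10205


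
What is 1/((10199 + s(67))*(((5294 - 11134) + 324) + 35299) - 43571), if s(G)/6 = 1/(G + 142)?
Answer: 209/63476247112 ≈ 3.2926e-9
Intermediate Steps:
s(G) = 6/(142 + G) (s(G) = 6/(G + 142) = 6/(142 + G))
1/((10199 + s(67))*(((5294 - 11134) + 324) + 35299) - 43571) = 1/((10199 + 6/(142 + 67))*(((5294 - 11134) + 324) + 35299) - 43571) = 1/((10199 + 6/209)*((-5840 + 324) + 35299) - 43571) = 1/((10199 + 6*(1/209))*(-5516 + 35299) - 43571) = 1/((10199 + 6/209)*29783 - 43571) = 1/((2131597/209)*29783 - 43571) = 1/(63485353451/209 - 43571) = 1/(63476247112/209) = 209/63476247112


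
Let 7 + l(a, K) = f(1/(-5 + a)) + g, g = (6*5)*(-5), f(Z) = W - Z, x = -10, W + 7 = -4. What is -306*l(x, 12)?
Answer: 256938/5 ≈ 51388.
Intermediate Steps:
W = -11 (W = -7 - 4 = -11)
f(Z) = -11 - Z
g = -150 (g = 30*(-5) = -150)
l(a, K) = -168 - 1/(-5 + a) (l(a, K) = -7 + ((-11 - 1/(-5 + a)) - 150) = -7 + (-161 - 1/(-5 + a)) = -168 - 1/(-5 + a))
-306*l(x, 12) = -306*(839 - 168*(-10))/(-5 - 10) = -306*(839 + 1680)/(-15) = -(-102)*2519/5 = -306*(-2519/15) = 256938/5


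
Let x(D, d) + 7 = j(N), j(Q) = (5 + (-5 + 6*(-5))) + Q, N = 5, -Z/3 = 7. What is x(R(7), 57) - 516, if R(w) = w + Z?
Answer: -548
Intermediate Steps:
Z = -21 (Z = -3*7 = -21)
R(w) = -21 + w (R(w) = w - 21 = -21 + w)
j(Q) = -30 + Q (j(Q) = (5 + (-5 - 30)) + Q = (5 - 35) + Q = -30 + Q)
x(D, d) = -32 (x(D, d) = -7 + (-30 + 5) = -7 - 25 = -32)
x(R(7), 57) - 516 = -32 - 516 = -548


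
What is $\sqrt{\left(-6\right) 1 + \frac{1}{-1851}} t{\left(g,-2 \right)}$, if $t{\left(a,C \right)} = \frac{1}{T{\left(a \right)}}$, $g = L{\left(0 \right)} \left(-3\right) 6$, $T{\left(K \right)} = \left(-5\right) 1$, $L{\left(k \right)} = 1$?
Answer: $- \frac{i \sqrt{20559057}}{9255} \approx - 0.48992 i$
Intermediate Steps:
$T{\left(K \right)} = -5$
$g = -18$ ($g = 1 \left(-3\right) 6 = \left(-3\right) 6 = -18$)
$t{\left(a,C \right)} = - \frac{1}{5}$ ($t{\left(a,C \right)} = \frac{1}{-5} = - \frac{1}{5}$)
$\sqrt{\left(-6\right) 1 + \frac{1}{-1851}} t{\left(g,-2 \right)} = \sqrt{\left(-6\right) 1 + \frac{1}{-1851}} \left(- \frac{1}{5}\right) = \sqrt{-6 - \frac{1}{1851}} \left(- \frac{1}{5}\right) = \sqrt{- \frac{11107}{1851}} \left(- \frac{1}{5}\right) = \frac{i \sqrt{20559057}}{1851} \left(- \frac{1}{5}\right) = - \frac{i \sqrt{20559057}}{9255}$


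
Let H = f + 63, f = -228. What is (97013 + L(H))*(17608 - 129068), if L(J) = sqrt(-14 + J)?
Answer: -10813068980 - 111460*I*sqrt(179) ≈ -1.0813e+10 - 1.4912e+6*I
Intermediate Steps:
H = -165 (H = -228 + 63 = -165)
(97013 + L(H))*(17608 - 129068) = (97013 + sqrt(-14 - 165))*(17608 - 129068) = (97013 + sqrt(-179))*(-111460) = (97013 + I*sqrt(179))*(-111460) = -10813068980 - 111460*I*sqrt(179)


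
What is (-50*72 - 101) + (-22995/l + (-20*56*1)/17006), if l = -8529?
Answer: -89404497914/24174029 ≈ -3698.4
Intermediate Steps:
(-50*72 - 101) + (-22995/l + (-20*56*1)/17006) = (-50*72 - 101) + (-22995/(-8529) + (-20*56*1)/17006) = (-3600 - 101) + (-22995*(-1/8529) - 1120*1*(1/17006)) = -3701 + (7665/2843 - 1120*1/17006) = -3701 + (7665/2843 - 560/8503) = -3701 + 63583415/24174029 = -89404497914/24174029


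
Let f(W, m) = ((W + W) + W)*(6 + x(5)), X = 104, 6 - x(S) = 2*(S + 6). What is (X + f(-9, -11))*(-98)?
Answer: -36652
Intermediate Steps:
x(S) = -6 - 2*S (x(S) = 6 - 2*(S + 6) = 6 - 2*(6 + S) = 6 - (12 + 2*S) = 6 + (-12 - 2*S) = -6 - 2*S)
f(W, m) = -30*W (f(W, m) = ((W + W) + W)*(6 + (-6 - 2*5)) = (2*W + W)*(6 + (-6 - 10)) = (3*W)*(6 - 16) = (3*W)*(-10) = -30*W)
(X + f(-9, -11))*(-98) = (104 - 30*(-9))*(-98) = (104 + 270)*(-98) = 374*(-98) = -36652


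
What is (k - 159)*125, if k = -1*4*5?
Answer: -22375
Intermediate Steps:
k = -20 (k = -4*5 = -20)
(k - 159)*125 = (-20 - 159)*125 = -179*125 = -22375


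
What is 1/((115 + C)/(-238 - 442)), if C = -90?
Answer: -136/5 ≈ -27.200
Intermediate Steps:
1/((115 + C)/(-238 - 442)) = 1/((115 - 90)/(-238 - 442)) = 1/(25/(-680)) = 1/(25*(-1/680)) = 1/(-5/136) = -136/5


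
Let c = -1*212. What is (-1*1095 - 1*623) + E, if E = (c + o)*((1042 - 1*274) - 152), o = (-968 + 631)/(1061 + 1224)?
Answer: -302535942/2285 ≈ -1.3240e+5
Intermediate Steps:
o = -337/2285 ≈ -0.14748
c = -212
E = -298610312/2285 (E = (-212 - 337/2285)*((1042 - 1*274) - 152) = -484757*((1042 - 274) - 152)/2285 = -484757*(768 - 152)/2285 = -484757/2285*616 = -298610312/2285 ≈ -1.3068e+5)
(-1*1095 - 1*623) + E = (-1*1095 - 1*623) - 298610312/2285 = (-1095 - 623) - 298610312/2285 = -1718 - 298610312/2285 = -302535942/2285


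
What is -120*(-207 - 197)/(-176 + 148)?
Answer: -12120/7 ≈ -1731.4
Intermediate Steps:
-120*(-207 - 197)/(-176 + 148) = -(-48480)/(-28) = -(-48480)*(-1)/28 = -120*101/7 = -12120/7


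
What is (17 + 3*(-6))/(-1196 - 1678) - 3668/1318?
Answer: -5270257/1893966 ≈ -2.7827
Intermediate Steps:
(17 + 3*(-6))/(-1196 - 1678) - 3668/1318 = (17 - 18)/(-2874) - 3668*1/1318 = -1*(-1/2874) - 1834/659 = 1/2874 - 1834/659 = -5270257/1893966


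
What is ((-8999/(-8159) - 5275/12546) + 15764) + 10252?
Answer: 64954654433/2496654 ≈ 26017.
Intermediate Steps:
((-8999/(-8159) - 5275/12546) + 15764) + 10252 = ((-8999*(-1/8159) - 5275*1/12546) + 15764) + 10252 = ((8999/8159 - 5275/12546) + 15764) + 10252 = (1703969/2496654 + 15764) + 10252 = 39358957625/2496654 + 10252 = 64954654433/2496654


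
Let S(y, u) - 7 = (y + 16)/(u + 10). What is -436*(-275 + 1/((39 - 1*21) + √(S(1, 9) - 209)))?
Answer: 1196093188/9977 + 436*I*√72599/9977 ≈ 1.1989e+5 + 11.775*I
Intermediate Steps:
S(y, u) = 7 + (16 + y)/(10 + u) (S(y, u) = 7 + (y + 16)/(u + 10) = 7 + (16 + y)/(10 + u))
-436*(-275 + 1/((39 - 1*21) + √(S(1, 9) - 209))) = -436*(-275 + 1/((39 - 1*21) + √((86 + 1 + 7*9)/(10 + 9) - 209))) = -436*(-275 + 1/((39 - 21) + √((86 + 1 + 63)/19 - 209))) = -436*(-275 + 1/(18 + √((1/19)*150 - 209))) = -436*(-275 + 1/(18 + √(150/19 - 209))) = -436*(-275 + 1/(18 + √(-3821/19))) = -436*(-275 + 1/(18 + I*√72599/19)) = 119900 - 436/(18 + I*√72599/19)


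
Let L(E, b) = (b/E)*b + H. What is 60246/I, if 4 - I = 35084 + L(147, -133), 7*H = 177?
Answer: -632583/369869 ≈ -1.7103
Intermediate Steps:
H = 177/7 (H = (⅐)*177 = 177/7 ≈ 25.286)
L(E, b) = 177/7 + b²/E (L(E, b) = (b/E)*b + 177/7 = b²/E + 177/7 = 177/7 + b²/E)
I = -739738/21 (I = 4 - (35084 + (177/7 + (-133)²/147)) = 4 - (35084 + (177/7 + (1/147)*17689)) = 4 - (35084 + (177/7 + 361/3)) = 4 - (35084 + 3058/21) = 4 - 1*739822/21 = 4 - 739822/21 = -739738/21 ≈ -35226.)
60246/I = 60246/(-739738/21) = 60246*(-21/739738) = -632583/369869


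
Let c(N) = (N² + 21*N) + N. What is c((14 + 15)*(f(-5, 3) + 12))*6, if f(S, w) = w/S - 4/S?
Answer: 19943706/25 ≈ 7.9775e+5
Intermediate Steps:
f(S, w) = -4/S + w/S
c(N) = N² + 22*N
c((14 + 15)*(f(-5, 3) + 12))*6 = (((14 + 15)*((-4 + 3)/(-5) + 12))*(22 + (14 + 15)*((-4 + 3)/(-5) + 12)))*6 = ((29*(-⅕*(-1) + 12))*(22 + 29*(-⅕*(-1) + 12)))*6 = ((29*(⅕ + 12))*(22 + 29*(⅕ + 12)))*6 = ((29*(61/5))*(22 + 29*(61/5)))*6 = (1769*(22 + 1769/5)/5)*6 = ((1769/5)*(1879/5))*6 = (3323951/25)*6 = 19943706/25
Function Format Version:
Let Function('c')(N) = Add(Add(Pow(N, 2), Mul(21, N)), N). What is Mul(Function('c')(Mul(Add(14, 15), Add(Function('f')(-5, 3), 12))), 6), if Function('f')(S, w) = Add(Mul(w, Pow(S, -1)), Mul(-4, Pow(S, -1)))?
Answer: Rational(19943706, 25) ≈ 7.9775e+5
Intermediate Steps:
Function('f')(S, w) = Add(Mul(-4, Pow(S, -1)), Mul(w, Pow(S, -1)))
Function('c')(N) = Add(Pow(N, 2), Mul(22, N))
Mul(Function('c')(Mul(Add(14, 15), Add(Function('f')(-5, 3), 12))), 6) = Mul(Mul(Mul(Add(14, 15), Add(Mul(Pow(-5, -1), Add(-4, 3)), 12)), Add(22, Mul(Add(14, 15), Add(Mul(Pow(-5, -1), Add(-4, 3)), 12)))), 6) = Mul(Mul(Mul(29, Add(Mul(Rational(-1, 5), -1), 12)), Add(22, Mul(29, Add(Mul(Rational(-1, 5), -1), 12)))), 6) = Mul(Mul(Mul(29, Add(Rational(1, 5), 12)), Add(22, Mul(29, Add(Rational(1, 5), 12)))), 6) = Mul(Mul(Mul(29, Rational(61, 5)), Add(22, Mul(29, Rational(61, 5)))), 6) = Mul(Mul(Rational(1769, 5), Add(22, Rational(1769, 5))), 6) = Mul(Mul(Rational(1769, 5), Rational(1879, 5)), 6) = Mul(Rational(3323951, 25), 6) = Rational(19943706, 25)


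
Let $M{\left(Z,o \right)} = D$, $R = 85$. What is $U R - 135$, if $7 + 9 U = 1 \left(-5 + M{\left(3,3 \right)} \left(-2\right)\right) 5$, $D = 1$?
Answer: $- \frac{1595}{3} \approx -531.67$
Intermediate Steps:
$M{\left(Z,o \right)} = 1$
$U = - \frac{14}{3}$ ($U = - \frac{7}{9} + \frac{1 \left(-5 + 1 \left(-2\right)\right) 5}{9} = - \frac{7}{9} + \frac{1 \left(-5 - 2\right) 5}{9} = - \frac{7}{9} + \frac{1 \left(-7\right) 5}{9} = - \frac{7}{9} + \frac{\left(-7\right) 5}{9} = - \frac{7}{9} + \frac{1}{9} \left(-35\right) = - \frac{7}{9} - \frac{35}{9} = - \frac{14}{3} \approx -4.6667$)
$U R - 135 = \left(- \frac{14}{3}\right) 85 - 135 = - \frac{1190}{3} - 135 = - \frac{1595}{3}$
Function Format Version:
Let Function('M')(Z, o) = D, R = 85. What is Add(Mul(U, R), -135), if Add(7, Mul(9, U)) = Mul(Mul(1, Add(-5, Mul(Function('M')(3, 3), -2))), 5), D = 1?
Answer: Rational(-1595, 3) ≈ -531.67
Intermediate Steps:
Function('M')(Z, o) = 1
U = Rational(-14, 3) (U = Add(Rational(-7, 9), Mul(Rational(1, 9), Mul(Mul(1, Add(-5, Mul(1, -2))), 5))) = Add(Rational(-7, 9), Mul(Rational(1, 9), Mul(Mul(1, Add(-5, -2)), 5))) = Add(Rational(-7, 9), Mul(Rational(1, 9), Mul(Mul(1, -7), 5))) = Add(Rational(-7, 9), Mul(Rational(1, 9), Mul(-7, 5))) = Add(Rational(-7, 9), Mul(Rational(1, 9), -35)) = Add(Rational(-7, 9), Rational(-35, 9)) = Rational(-14, 3) ≈ -4.6667)
Add(Mul(U, R), -135) = Add(Mul(Rational(-14, 3), 85), -135) = Add(Rational(-1190, 3), -135) = Rational(-1595, 3)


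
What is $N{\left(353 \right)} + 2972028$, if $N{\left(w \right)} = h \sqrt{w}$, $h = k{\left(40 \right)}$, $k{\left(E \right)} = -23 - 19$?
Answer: $2972028 - 42 \sqrt{353} \approx 2.9712 \cdot 10^{6}$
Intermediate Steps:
$k{\left(E \right)} = -42$
$h = -42$
$N{\left(w \right)} = - 42 \sqrt{w}$
$N{\left(353 \right)} + 2972028 = - 42 \sqrt{353} + 2972028 = 2972028 - 42 \sqrt{353}$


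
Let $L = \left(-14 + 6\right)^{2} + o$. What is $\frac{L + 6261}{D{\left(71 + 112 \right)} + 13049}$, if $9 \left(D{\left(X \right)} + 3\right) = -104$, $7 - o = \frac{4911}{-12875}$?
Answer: $\frac{733764699}{1510366250} \approx 0.48582$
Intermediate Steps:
$o = \frac{95036}{12875}$ ($o = 7 - \frac{4911}{-12875} = 7 - 4911 \left(- \frac{1}{12875}\right) = 7 - - \frac{4911}{12875} = 7 + \frac{4911}{12875} = \frac{95036}{12875} \approx 7.3814$)
$D{\left(X \right)} = - \frac{131}{9}$ ($D{\left(X \right)} = -3 + \frac{1}{9} \left(-104\right) = -3 - \frac{104}{9} = - \frac{131}{9}$)
$L = \frac{919036}{12875}$ ($L = \left(-14 + 6\right)^{2} + \frac{95036}{12875} = \left(-8\right)^{2} + \frac{95036}{12875} = 64 + \frac{95036}{12875} = \frac{919036}{12875} \approx 71.381$)
$\frac{L + 6261}{D{\left(71 + 112 \right)} + 13049} = \frac{\frac{919036}{12875} + 6261}{- \frac{131}{9} + 13049} = \frac{81529411}{12875 \cdot \frac{117310}{9}} = \frac{81529411}{12875} \cdot \frac{9}{117310} = \frac{733764699}{1510366250}$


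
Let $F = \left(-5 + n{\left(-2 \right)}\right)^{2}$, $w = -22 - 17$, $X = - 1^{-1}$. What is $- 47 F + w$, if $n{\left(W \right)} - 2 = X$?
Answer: $-791$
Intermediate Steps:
$X = -1$ ($X = \left(-1\right) 1 = -1$)
$w = -39$
$n{\left(W \right)} = 1$ ($n{\left(W \right)} = 2 - 1 = 1$)
$F = 16$ ($F = \left(-5 + 1\right)^{2} = \left(-4\right)^{2} = 16$)
$- 47 F + w = \left(-47\right) 16 - 39 = -752 - 39 = -791$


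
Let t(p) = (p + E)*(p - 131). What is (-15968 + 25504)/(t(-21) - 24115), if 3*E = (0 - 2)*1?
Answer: -28608/62465 ≈ -0.45798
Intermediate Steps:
E = -2/3 (E = ((0 - 2)*1)/3 = (-2*1)/3 = (1/3)*(-2) = -2/3 ≈ -0.66667)
t(p) = (-131 + p)*(-2/3 + p) (t(p) = (p - 2/3)*(p - 131) = (-2/3 + p)*(-131 + p) = (-131 + p)*(-2/3 + p))
(-15968 + 25504)/(t(-21) - 24115) = (-15968 + 25504)/((262/3 + (-21)**2 - 395/3*(-21)) - 24115) = 9536/((262/3 + 441 + 2765) - 24115) = 9536/(9880/3 - 24115) = 9536/(-62465/3) = 9536*(-3/62465) = -28608/62465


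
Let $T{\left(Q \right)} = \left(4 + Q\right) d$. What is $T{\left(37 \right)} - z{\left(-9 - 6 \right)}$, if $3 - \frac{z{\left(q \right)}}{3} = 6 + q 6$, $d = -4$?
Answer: $-425$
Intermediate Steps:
$T{\left(Q \right)} = -16 - 4 Q$ ($T{\left(Q \right)} = \left(4 + Q\right) \left(-4\right) = -16 - 4 Q$)
$z{\left(q \right)} = -9 - 18 q$ ($z{\left(q \right)} = 9 - 3 \left(6 + q 6\right) = 9 - 3 \left(6 + 6 q\right) = 9 - \left(18 + 18 q\right) = -9 - 18 q$)
$T{\left(37 \right)} - z{\left(-9 - 6 \right)} = \left(-16 - 148\right) - \left(-9 - 18 \left(-9 - 6\right)\right) = \left(-16 - 148\right) - \left(-9 - -270\right) = -164 - \left(-9 + 270\right) = -164 - 261 = -425$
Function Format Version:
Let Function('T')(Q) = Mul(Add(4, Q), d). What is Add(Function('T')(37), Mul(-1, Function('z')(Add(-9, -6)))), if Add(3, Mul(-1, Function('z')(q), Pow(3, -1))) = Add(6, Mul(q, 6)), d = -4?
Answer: -425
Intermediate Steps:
Function('T')(Q) = Add(-16, Mul(-4, Q)) (Function('T')(Q) = Mul(Add(4, Q), -4) = Add(-16, Mul(-4, Q)))
Function('z')(q) = Add(-9, Mul(-18, q)) (Function('z')(q) = Add(9, Mul(-3, Add(6, Mul(q, 6)))) = Add(9, Mul(-3, Add(6, Mul(6, q)))) = Add(9, Add(-18, Mul(-18, q))) = Add(-9, Mul(-18, q)))
Add(Function('T')(37), Mul(-1, Function('z')(Add(-9, -6)))) = Add(Add(-16, Mul(-4, 37)), Mul(-1, Add(-9, Mul(-18, Add(-9, -6))))) = Add(Add(-16, -148), Mul(-1, Add(-9, Mul(-18, -15)))) = Add(-164, Mul(-1, Add(-9, 270))) = Add(-164, Mul(-1, 261)) = Add(-164, -261) = -425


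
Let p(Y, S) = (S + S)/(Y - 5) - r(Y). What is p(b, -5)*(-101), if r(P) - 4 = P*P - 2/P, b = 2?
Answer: 1111/3 ≈ 370.33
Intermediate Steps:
r(P) = 4 + P**2 - 2/P (r(P) = 4 + (P*P - 2/P) = 4 + (P**2 - 2/P) = 4 + P**2 - 2/P)
p(Y, S) = -4 - Y**2 + 2/Y + 2*S/(-5 + Y) (p(Y, S) = (S + S)/(Y - 5) - (4 + Y**2 - 2/Y) = (2*S)/(-5 + Y) + (-4 - Y**2 + 2/Y) = 2*S/(-5 + Y) + (-4 - Y**2 + 2/Y) = -4 - Y**2 + 2/Y + 2*S/(-5 + Y))
p(b, -5)*(-101) = ((-10 + 2*(2 + 2*(-5) - 1*2*(4 + 2**2)) + 5*2*(4 + 2**2))/(2*(-5 + 2)))*(-101) = ((1/2)*(-10 + 2*(2 - 10 - 1*2*(4 + 4)) + 5*2*(4 + 4))/(-3))*(-101) = ((1/2)*(-1/3)*(-10 + 2*(2 - 10 - 1*2*8) + 5*2*8))*(-101) = ((1/2)*(-1/3)*(-10 + 2*(2 - 10 - 16) + 80))*(-101) = ((1/2)*(-1/3)*(-10 + 2*(-24) + 80))*(-101) = ((1/2)*(-1/3)*(-10 - 48 + 80))*(-101) = ((1/2)*(-1/3)*22)*(-101) = -11/3*(-101) = 1111/3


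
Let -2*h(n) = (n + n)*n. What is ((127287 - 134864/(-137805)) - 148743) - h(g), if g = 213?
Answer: 3295465829/137805 ≈ 23914.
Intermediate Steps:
h(n) = -n² (h(n) = -(n + n)*n/2 = -2*n*n/2 = -n²)
((127287 - 134864/(-137805)) - 148743) - h(g) = ((127287 - 134864/(-137805)) - 148743) - (-1)*213² = ((127287 - 134864*(-1/137805)) - 148743) - (-1)*45369 = ((127287 + 134864/137805) - 148743) - 1*(-45369) = (17540919899/137805 - 148743) + 45369 = -2956609216/137805 + 45369 = 3295465829/137805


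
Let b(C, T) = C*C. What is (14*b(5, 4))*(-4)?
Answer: -1400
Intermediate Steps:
b(C, T) = C**2
(14*b(5, 4))*(-4) = (14*5**2)*(-4) = (14*25)*(-4) = 350*(-4) = -1400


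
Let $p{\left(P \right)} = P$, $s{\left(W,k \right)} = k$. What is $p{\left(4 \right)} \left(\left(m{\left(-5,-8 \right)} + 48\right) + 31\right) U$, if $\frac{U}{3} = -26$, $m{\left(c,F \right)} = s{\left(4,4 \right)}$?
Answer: $-25896$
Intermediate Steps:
$m{\left(c,F \right)} = 4$
$U = -78$ ($U = 3 \left(-26\right) = -78$)
$p{\left(4 \right)} \left(\left(m{\left(-5,-8 \right)} + 48\right) + 31\right) U = 4 \left(\left(4 + 48\right) + 31\right) \left(-78\right) = 4 \left(52 + 31\right) \left(-78\right) = 4 \cdot 83 \left(-78\right) = 332 \left(-78\right) = -25896$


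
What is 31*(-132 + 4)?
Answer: -3968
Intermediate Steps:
31*(-132 + 4) = 31*(-128) = -3968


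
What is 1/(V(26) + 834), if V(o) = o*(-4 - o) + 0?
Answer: 1/54 ≈ 0.018519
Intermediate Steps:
V(o) = o*(-4 - o)
1/(V(26) + 834) = 1/(-1*26*(4 + 26) + 834) = 1/(-1*26*30 + 834) = 1/(-780 + 834) = 1/54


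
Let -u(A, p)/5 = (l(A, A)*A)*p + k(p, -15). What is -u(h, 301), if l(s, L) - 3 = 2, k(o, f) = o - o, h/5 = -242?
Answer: -9105250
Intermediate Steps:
h = -1210 (h = 5*(-242) = -1210)
k(o, f) = 0
l(s, L) = 5 (l(s, L) = 3 + 2 = 5)
u(A, p) = -25*A*p (u(A, p) = -5*((5*A)*p + 0) = -5*(5*A*p + 0) = -25*A*p)
-u(h, 301) = -(-25)*(-1210)*301 = -1*9105250 = -9105250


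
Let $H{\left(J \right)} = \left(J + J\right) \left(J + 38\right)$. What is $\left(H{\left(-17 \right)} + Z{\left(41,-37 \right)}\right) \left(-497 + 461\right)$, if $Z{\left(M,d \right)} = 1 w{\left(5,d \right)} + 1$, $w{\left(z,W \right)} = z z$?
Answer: $24768$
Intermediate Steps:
$w{\left(z,W \right)} = z^{2}$
$Z{\left(M,d \right)} = 26$ ($Z{\left(M,d \right)} = 1 \cdot 5^{2} + 1 = 1 \cdot 25 + 1 = 25 + 1 = 26$)
$H{\left(J \right)} = 2 J \left(38 + J\right)$
$\left(H{\left(-17 \right)} + Z{\left(41,-37 \right)}\right) \left(-497 + 461\right) = \left(2 \left(-17\right) \left(38 - 17\right) + 26\right) \left(-497 + 461\right) = \left(2 \left(-17\right) 21 + 26\right) \left(-36\right) = \left(-714 + 26\right) \left(-36\right) = \left(-688\right) \left(-36\right) = 24768$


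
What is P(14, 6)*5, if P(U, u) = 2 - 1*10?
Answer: -40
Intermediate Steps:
P(U, u) = -8 (P(U, u) = 2 - 10 = -8)
P(14, 6)*5 = -8*5 = -40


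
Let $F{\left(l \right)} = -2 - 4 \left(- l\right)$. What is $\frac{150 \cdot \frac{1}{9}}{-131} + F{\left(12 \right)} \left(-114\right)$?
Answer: $- \frac{2060942}{393} \approx -5244.1$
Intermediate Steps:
$F{\left(l \right)} = -2 + 4 l$
$\frac{150 \cdot \frac{1}{9}}{-131} + F{\left(12 \right)} \left(-114\right) = \frac{150 \cdot \frac{1}{9}}{-131} + \left(-2 + 4 \cdot 12\right) \left(-114\right) = 150 \cdot \frac{1}{9} \left(- \frac{1}{131}\right) + \left(-2 + 48\right) \left(-114\right) = \frac{50}{3} \left(- \frac{1}{131}\right) + 46 \left(-114\right) = - \frac{50}{393} - 5244 = - \frac{2060942}{393}$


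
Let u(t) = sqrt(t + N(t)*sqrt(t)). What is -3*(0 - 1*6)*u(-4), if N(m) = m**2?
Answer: 36*sqrt(-1 + 8*I) ≈ 67.649 + 76.631*I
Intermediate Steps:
u(t) = sqrt(t + t**(5/2)) (u(t) = sqrt(t + t**2*sqrt(t)) = sqrt(t + t**(5/2)))
-3*(0 - 1*6)*u(-4) = -3*(0 - 1*6)*sqrt(-4 + (-4)**(5/2)) = -3*(0 - 6)*sqrt(-4 + 32*I) = -3*(-6)*sqrt(-4 + 32*I) = -(-18)*sqrt(-4 + 32*I) = 18*sqrt(-4 + 32*I)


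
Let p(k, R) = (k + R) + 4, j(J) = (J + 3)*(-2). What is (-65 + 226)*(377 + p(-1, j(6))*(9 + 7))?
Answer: 22057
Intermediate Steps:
j(J) = -6 - 2*J (j(J) = (3 + J)*(-2) = -6 - 2*J)
p(k, R) = 4 + R + k (p(k, R) = (R + k) + 4 = 4 + R + k)
(-65 + 226)*(377 + p(-1, j(6))*(9 + 7)) = (-65 + 226)*(377 + (4 + (-6 - 2*6) - 1)*(9 + 7)) = 161*(377 + (4 + (-6 - 12) - 1)*16) = 161*(377 + (4 - 18 - 1)*16) = 161*(377 - 15*16) = 161*(377 - 240) = 161*137 = 22057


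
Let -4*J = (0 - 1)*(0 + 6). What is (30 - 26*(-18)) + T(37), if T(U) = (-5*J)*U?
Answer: 441/2 ≈ 220.50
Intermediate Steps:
J = 3/2 (J = -(0 - 1)*(0 + 6)/4 = -(-1)*6/4 = -1/4*(-6) = 3/2 ≈ 1.5000)
T(U) = -15*U/2 (T(U) = (-5*3/2)*U = -15*U/2)
(30 - 26*(-18)) + T(37) = (30 - 26*(-18)) - 15/2*37 = (30 + 468) - 555/2 = 498 - 555/2 = 441/2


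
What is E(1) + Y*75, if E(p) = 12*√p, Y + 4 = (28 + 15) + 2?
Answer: 3087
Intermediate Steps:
Y = 41 (Y = -4 + ((28 + 15) + 2) = -4 + (43 + 2) = -4 + 45 = 41)
E(1) + Y*75 = 12*√1 + 41*75 = 12*1 + 3075 = 12 + 3075 = 3087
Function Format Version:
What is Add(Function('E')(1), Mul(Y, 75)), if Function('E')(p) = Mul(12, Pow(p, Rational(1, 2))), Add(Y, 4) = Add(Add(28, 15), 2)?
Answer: 3087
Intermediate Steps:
Y = 41 (Y = Add(-4, Add(Add(28, 15), 2)) = Add(-4, Add(43, 2)) = Add(-4, 45) = 41)
Add(Function('E')(1), Mul(Y, 75)) = Add(Mul(12, Pow(1, Rational(1, 2))), Mul(41, 75)) = Add(Mul(12, 1), 3075) = Add(12, 3075) = 3087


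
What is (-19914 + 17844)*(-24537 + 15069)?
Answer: 19598760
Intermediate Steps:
(-19914 + 17844)*(-24537 + 15069) = -2070*(-9468) = 19598760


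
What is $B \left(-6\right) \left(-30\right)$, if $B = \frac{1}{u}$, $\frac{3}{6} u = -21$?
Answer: $- \frac{30}{7} \approx -4.2857$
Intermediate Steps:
$u = -42$ ($u = 2 \left(-21\right) = -42$)
$B = - \frac{1}{42}$ ($B = \frac{1}{-42} = - \frac{1}{42} \approx -0.02381$)
$B \left(-6\right) \left(-30\right) = \left(- \frac{1}{42}\right) \left(-6\right) \left(-30\right) = \frac{1}{7} \left(-30\right) = - \frac{30}{7}$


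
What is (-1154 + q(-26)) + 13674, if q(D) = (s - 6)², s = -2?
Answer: 12584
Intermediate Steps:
q(D) = 64 (q(D) = (-2 - 6)² = (-8)² = 64)
(-1154 + q(-26)) + 13674 = (-1154 + 64) + 13674 = -1090 + 13674 = 12584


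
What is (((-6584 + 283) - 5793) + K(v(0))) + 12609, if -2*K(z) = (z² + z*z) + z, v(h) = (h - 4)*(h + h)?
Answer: 515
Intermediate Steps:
v(h) = 2*h*(-4 + h) (v(h) = (-4 + h)*(2*h) = 2*h*(-4 + h))
K(z) = -z² - z/2 (K(z) = -((z² + z*z) + z)/2 = -((z² + z²) + z)/2 = -(2*z² + z)/2 = -(z + 2*z²)/2 = -z² - z/2)
(((-6584 + 283) - 5793) + K(v(0))) + 12609 = (((-6584 + 283) - 5793) - 2*0*(-4 + 0)*(½ + 2*0*(-4 + 0))) + 12609 = ((-6301 - 5793) - 2*0*(-4)*(½ + 2*0*(-4))) + 12609 = (-12094 - 1*0*(½ + 0)) + 12609 = (-12094 - 1*0*½) + 12609 = (-12094 + 0) + 12609 = -12094 + 12609 = 515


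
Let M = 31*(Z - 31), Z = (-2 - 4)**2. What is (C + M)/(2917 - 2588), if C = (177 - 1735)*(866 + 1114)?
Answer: -3084685/329 ≈ -9375.9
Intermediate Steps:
Z = 36 (Z = (-6)**2 = 36)
C = -3084840 (C = -1558*1980 = -3084840)
M = 155 (M = 31*(36 - 31) = 31*5 = 155)
(C + M)/(2917 - 2588) = (-3084840 + 155)/(2917 - 2588) = -3084685/329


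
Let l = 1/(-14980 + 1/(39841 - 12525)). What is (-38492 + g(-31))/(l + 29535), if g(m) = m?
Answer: -15763368096117/12085535281949 ≈ -1.3043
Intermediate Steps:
l = -27316/409193679 (l = 1/(-14980 + 1/27316) = 1/(-409193679/27316) = -27316/409193679 ≈ -6.6756e-5)
(-38492 + g(-31))/(l + 29535) = (-38492 - 31)/(-27316/409193679 + 29535) = -38523/12085535281949/409193679 = -38523*409193679/12085535281949 = -15763368096117/12085535281949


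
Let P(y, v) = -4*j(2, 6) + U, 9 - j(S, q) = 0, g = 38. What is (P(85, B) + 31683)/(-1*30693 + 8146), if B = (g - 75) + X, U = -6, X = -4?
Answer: -31641/22547 ≈ -1.4033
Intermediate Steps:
j(S, q) = 9 (j(S, q) = 9 - 1*0 = 9 + 0 = 9)
B = -41 (B = (38 - 75) - 4 = -37 - 4 = -41)
P(y, v) = -42 (P(y, v) = -4*9 - 6 = -36 - 6 = -42)
(P(85, B) + 31683)/(-1*30693 + 8146) = (-42 + 31683)/(-1*30693 + 8146) = 31641/(-30693 + 8146) = 31641/(-22547) = 31641*(-1/22547) = -31641/22547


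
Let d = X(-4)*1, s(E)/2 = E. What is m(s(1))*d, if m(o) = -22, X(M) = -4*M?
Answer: -352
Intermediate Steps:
s(E) = 2*E
d = 16 (d = -4*(-4)*1 = 16*1 = 16)
m(s(1))*d = -22*16 = -352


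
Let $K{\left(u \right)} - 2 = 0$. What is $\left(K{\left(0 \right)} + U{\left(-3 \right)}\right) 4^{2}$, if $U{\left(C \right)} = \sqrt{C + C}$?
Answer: $32 + 16 i \sqrt{6} \approx 32.0 + 39.192 i$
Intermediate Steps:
$K{\left(u \right)} = 2$ ($K{\left(u \right)} = 2 + 0 = 2$)
$U{\left(C \right)} = \sqrt{2} \sqrt{C}$ ($U{\left(C \right)} = \sqrt{2 C} = \sqrt{2} \sqrt{C}$)
$\left(K{\left(0 \right)} + U{\left(-3 \right)}\right) 4^{2} = \left(2 + \sqrt{2} \sqrt{-3}\right) 4^{2} = \left(2 + \sqrt{2} i \sqrt{3}\right) 16 = \left(2 + i \sqrt{6}\right) 16 = 32 + 16 i \sqrt{6}$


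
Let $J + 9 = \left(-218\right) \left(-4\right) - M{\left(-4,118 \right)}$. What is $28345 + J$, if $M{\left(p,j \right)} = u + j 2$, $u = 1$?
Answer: $28971$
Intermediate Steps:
$M{\left(p,j \right)} = 1 + 2 j$ ($M{\left(p,j \right)} = 1 + j 2 = 1 + 2 j$)
$J = 626$ ($J = -9 - \left(-871 + 236\right) = -9 + \left(872 - \left(1 + 236\right)\right) = -9 + \left(872 - 237\right) = -9 + 635 = 626$)
$28345 + J = 28345 + 626 = 28971$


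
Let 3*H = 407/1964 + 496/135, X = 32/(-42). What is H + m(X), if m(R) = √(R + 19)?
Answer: 1029089/795420 + √8043/21 ≈ 5.5644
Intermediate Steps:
X = -16/21 (X = 32*(-1/42) = -16/21 ≈ -0.76190)
H = 1029089/795420 (H = (407/1964 + 496/135)/3 = (⅓)*(1029089/265140) = 1029089/795420 ≈ 1.2938)
m(R) = √(19 + R)
H + m(X) = 1029089/795420 + √(19 - 16/21) = 1029089/795420 + √(383/21) = 1029089/795420 + √8043/21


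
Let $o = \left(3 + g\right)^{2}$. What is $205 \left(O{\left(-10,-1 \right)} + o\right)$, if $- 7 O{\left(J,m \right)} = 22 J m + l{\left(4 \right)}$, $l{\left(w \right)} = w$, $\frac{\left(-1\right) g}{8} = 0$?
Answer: $-4715$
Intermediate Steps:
$g = 0$ ($g = \left(-8\right) 0 = 0$)
$O{\left(J,m \right)} = - \frac{4}{7} - \frac{22 J m}{7}$ ($O{\left(J,m \right)} = - \frac{22 J m + 4}{7} = - \frac{4 + 22 J m}{7} = - \frac{4}{7} - \frac{22 J m}{7}$)
$o = 9$ ($o = \left(3 + 0\right)^{2} = 3^{2} = 9$)
$205 \left(O{\left(-10,-1 \right)} + o\right) = 205 \left(\left(- \frac{4}{7} - \left(- \frac{220}{7}\right) \left(-1\right)\right) + 9\right) = 205 \left(\left(- \frac{4}{7} - \frac{220}{7}\right) + 9\right) = 205 \left(-32 + 9\right) = 205 \left(-23\right) = -4715$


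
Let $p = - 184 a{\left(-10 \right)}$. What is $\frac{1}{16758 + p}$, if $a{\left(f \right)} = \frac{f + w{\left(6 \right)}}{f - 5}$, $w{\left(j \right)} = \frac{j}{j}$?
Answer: $\frac{5}{83238} \approx 6.0069 \cdot 10^{-5}$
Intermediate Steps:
$w{\left(j \right)} = 1$
$a{\left(f \right)} = \frac{1 + f}{-5 + f}$ ($a{\left(f \right)} = \frac{f + 1}{f - 5} = \frac{1 + f}{-5 + f}$)
$p = - \frac{552}{5}$ ($p = - 184 \frac{1 - 10}{-5 - 10} = - 184 \frac{1}{-15} \left(-9\right) = - 184 \left(\left(- \frac{1}{15}\right) \left(-9\right)\right) = \left(-184\right) \frac{3}{5} = - \frac{552}{5} \approx -110.4$)
$\frac{1}{16758 + p} = \frac{1}{16758 - \frac{552}{5}} = \frac{1}{\frac{83238}{5}} = \frac{5}{83238}$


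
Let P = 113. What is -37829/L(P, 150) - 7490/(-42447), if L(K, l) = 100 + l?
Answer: -1603855063/10611750 ≈ -151.14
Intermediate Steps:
-37829/L(P, 150) - 7490/(-42447) = -37829/(100 + 150) - 7490/(-42447) = -37829/250 - 7490*(-1/42447) = -37829*1/250 + 7490/42447 = -37829/250 + 7490/42447 = -1603855063/10611750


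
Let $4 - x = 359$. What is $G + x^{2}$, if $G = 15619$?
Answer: $141644$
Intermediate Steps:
$x = -355$ ($x = 4 - 359 = -355$)
$G + x^{2} = 15619 + \left(-355\right)^{2} = 15619 + 126025 = 141644$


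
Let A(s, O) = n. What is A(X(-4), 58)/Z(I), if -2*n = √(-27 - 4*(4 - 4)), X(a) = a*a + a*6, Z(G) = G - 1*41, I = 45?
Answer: -3*I*√3/8 ≈ -0.64952*I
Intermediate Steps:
Z(G) = -41 + G (Z(G) = G - 41 = -41 + G)
X(a) = a² + 6*a
n = -3*I*√3/2 (n = -√(-27 - 4*(4 - 4))/2 = -√(-27 - 4*0)/2 = -√(-27 + 0)/2 = -3*I*√3/2 ≈ -2.5981*I)
A(s, O) = -3*I*√3/2
A(X(-4), 58)/Z(I) = (-3*I*√3/2)/(-41 + 45) = -3*I*√3/2/4 = -3*I*√3/2*(¼) = -3*I*√3/8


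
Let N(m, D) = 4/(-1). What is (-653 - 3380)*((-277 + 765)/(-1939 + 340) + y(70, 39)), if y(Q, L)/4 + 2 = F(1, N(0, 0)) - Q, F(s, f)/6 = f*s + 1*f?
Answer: 3097376264/1599 ≈ 1.9371e+6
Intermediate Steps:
N(m, D) = -4 (N(m, D) = 4*(-1) = -4)
F(s, f) = 6*f + 6*f*s (F(s, f) = 6*(f*s + 1*f) = 6*(f*s + f) = 6*(f + f*s) = 6*f + 6*f*s)
y(Q, L) = -200 - 4*Q (y(Q, L) = -8 + 4*(6*(-4)*(1 + 1) - Q) = -8 + 4*(6*(-4)*2 - Q) = -8 + 4*(-48 - Q) = -8 + (-192 - 4*Q) = -200 - 4*Q)
(-653 - 3380)*((-277 + 765)/(-1939 + 340) + y(70, 39)) = (-653 - 3380)*((-277 + 765)/(-1939 + 340) + (-200 - 4*70)) = -4033*(488/(-1599) + (-200 - 280)) = -4033*(488*(-1/1599) - 480) = -4033*(-488/1599 - 480) = -4033*(-768008/1599) = 3097376264/1599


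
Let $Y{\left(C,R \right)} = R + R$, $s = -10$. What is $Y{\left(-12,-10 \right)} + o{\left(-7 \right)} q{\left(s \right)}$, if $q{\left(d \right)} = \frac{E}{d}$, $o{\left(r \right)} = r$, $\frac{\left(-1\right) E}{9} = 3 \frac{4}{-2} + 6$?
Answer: $-20$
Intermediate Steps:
$E = 0$ ($E = - 9 \left(3 \frac{4}{-2} + 6\right) = - 9 \left(3 \cdot 4 \left(- \frac{1}{2}\right) + 6\right) = - 9 \left(3 \left(-2\right) + 6\right) = - 9 \left(-6 + 6\right) = \left(-9\right) 0 = 0$)
$q{\left(d \right)} = 0$ ($q{\left(d \right)} = \frac{0}{d} = 0$)
$Y{\left(C,R \right)} = 2 R$
$Y{\left(-12,-10 \right)} + o{\left(-7 \right)} q{\left(s \right)} = 2 \left(-10\right) - 0 = -20 + 0 = -20$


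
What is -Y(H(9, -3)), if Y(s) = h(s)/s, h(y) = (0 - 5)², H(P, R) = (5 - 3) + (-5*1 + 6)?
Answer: -25/3 ≈ -8.3333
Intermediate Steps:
H(P, R) = 3 (H(P, R) = 2 + (-5 + 6) = 2 + 1 = 3)
h(y) = 25 (h(y) = (-5)² = 25)
Y(s) = 25/s
-Y(H(9, -3)) = -25/3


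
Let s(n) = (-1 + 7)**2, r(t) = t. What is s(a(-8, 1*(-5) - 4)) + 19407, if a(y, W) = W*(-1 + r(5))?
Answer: 19443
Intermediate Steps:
a(y, W) = 4*W (a(y, W) = W*(-1 + 5) = W*4 = 4*W)
s(n) = 36 (s(n) = 6**2 = 36)
s(a(-8, 1*(-5) - 4)) + 19407 = 36 + 19407 = 19443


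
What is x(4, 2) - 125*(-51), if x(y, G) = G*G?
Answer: 6379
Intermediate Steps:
x(y, G) = G²
x(4, 2) - 125*(-51) = 2² - 125*(-51) = 4 + 6375 = 6379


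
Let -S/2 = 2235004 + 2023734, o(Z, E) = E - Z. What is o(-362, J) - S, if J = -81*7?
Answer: 8517271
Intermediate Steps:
J = -567
S = -8517476 (S = -2*(2235004 + 2023734) = -2*4258738 = -8517476)
o(-362, J) - S = (-567 - 1*(-362)) - 1*(-8517476) = (-567 + 362) + 8517476 = -205 + 8517476 = 8517271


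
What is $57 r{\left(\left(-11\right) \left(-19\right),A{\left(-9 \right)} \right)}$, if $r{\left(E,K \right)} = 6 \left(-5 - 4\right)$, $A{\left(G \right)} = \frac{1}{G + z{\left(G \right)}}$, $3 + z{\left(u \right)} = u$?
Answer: $-3078$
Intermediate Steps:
$z{\left(u \right)} = -3 + u$
$A{\left(G \right)} = \frac{1}{-3 + 2 G}$ ($A{\left(G \right)} = \frac{1}{G + \left(-3 + G\right)} = \frac{1}{-3 + 2 G}$)
$r{\left(E,K \right)} = -54$ ($r{\left(E,K \right)} = 6 \left(-9\right) = -54$)
$57 r{\left(\left(-11\right) \left(-19\right),A{\left(-9 \right)} \right)} = 57 \left(-54\right) = -3078$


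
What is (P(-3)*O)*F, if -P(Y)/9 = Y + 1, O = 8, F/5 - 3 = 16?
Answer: 13680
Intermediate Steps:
F = 95 (F = 15 + 5*16 = 15 + 80 = 95)
P(Y) = -9 - 9*Y (P(Y) = -9*(Y + 1) = -9*(1 + Y) = -9 - 9*Y)
(P(-3)*O)*F = ((-9 - 9*(-3))*8)*95 = ((-9 + 27)*8)*95 = (18*8)*95 = 144*95 = 13680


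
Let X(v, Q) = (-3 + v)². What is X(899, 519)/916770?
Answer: 401408/458385 ≈ 0.87570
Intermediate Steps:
X(899, 519)/916770 = (-3 + 899)²/916770 = 896²*(1/916770) = 802816*(1/916770) = 401408/458385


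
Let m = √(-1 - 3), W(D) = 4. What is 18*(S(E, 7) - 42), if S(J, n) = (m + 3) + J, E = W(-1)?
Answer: -630 + 36*I ≈ -630.0 + 36.0*I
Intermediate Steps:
E = 4
m = 2*I (m = √(-4) = 2*I ≈ 2.0*I)
S(J, n) = 3 + J + 2*I (S(J, n) = (2*I + 3) + J = (3 + 2*I) + J = 3 + J + 2*I)
18*(S(E, 7) - 42) = 18*((3 + 4 + 2*I) - 42) = 18*((7 + 2*I) - 42) = 18*(-35 + 2*I) = -630 + 36*I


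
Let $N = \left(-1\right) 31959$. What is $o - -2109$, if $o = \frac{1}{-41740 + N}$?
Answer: $\frac{155431190}{73699} \approx 2109.0$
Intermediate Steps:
$N = -31959$
$o = - \frac{1}{73699}$ ($o = \frac{1}{-41740 - 31959} = \frac{1}{-73699} = - \frac{1}{73699} \approx -1.3569 \cdot 10^{-5}$)
$o - -2109 = - \frac{1}{73699} - -2109 = - \frac{1}{73699} + 2109 = \frac{155431190}{73699}$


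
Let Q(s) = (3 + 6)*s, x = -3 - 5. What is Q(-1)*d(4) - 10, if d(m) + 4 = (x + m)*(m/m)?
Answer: 62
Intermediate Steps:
x = -8
Q(s) = 9*s
d(m) = -12 + m (d(m) = -4 + (-8 + m)*(m/m) = -4 + (-8 + m)*1 = -4 + (-8 + m) = -12 + m)
Q(-1)*d(4) - 10 = (9*(-1))*(-12 + 4) - 10 = -9*(-8) - 10 = 72 - 10 = 62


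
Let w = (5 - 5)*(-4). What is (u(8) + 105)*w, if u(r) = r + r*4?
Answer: 0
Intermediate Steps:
w = 0 (w = 0*(-4) = 0)
u(r) = 5*r (u(r) = r + 4*r = 5*r)
(u(8) + 105)*w = (5*8 + 105)*0 = (40 + 105)*0 = 145*0 = 0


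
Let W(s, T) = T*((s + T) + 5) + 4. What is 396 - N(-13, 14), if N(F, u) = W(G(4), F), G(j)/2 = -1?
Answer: 262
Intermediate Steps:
G(j) = -2 (G(j) = 2*(-1) = -2)
W(s, T) = 4 + T*(5 + T + s) (W(s, T) = T*((T + s) + 5) + 4 = T*(5 + T + s) + 4 = 4 + T*(5 + T + s))
N(F, u) = 4 + F**2 + 3*F (N(F, u) = 4 + F**2 + 5*F + F*(-2) = 4 + F**2 + 5*F - 2*F = 4 + F**2 + 3*F)
396 - N(-13, 14) = 396 - (4 + (-13)**2 + 3*(-13)) = 396 - (4 + 169 - 39) = 396 - 1*134 = 396 - 134 = 262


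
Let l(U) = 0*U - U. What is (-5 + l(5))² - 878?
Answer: -778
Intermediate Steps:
l(U) = -U (l(U) = 0 - U = -U)
(-5 + l(5))² - 878 = (-5 - 1*5)² - 878 = (-5 - 5)² - 878 = (-10)² - 878 = 100 - 878 = -778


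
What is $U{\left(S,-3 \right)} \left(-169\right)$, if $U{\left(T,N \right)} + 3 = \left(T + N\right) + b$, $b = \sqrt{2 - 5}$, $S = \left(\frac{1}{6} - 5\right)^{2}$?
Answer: $- \frac{105625}{36} - 169 i \sqrt{3} \approx -2934.0 - 292.72 i$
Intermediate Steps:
$S = \frac{841}{36}$ ($S = \left(\frac{1}{6} - 5\right)^{2} = \left(- \frac{29}{6}\right)^{2} = \frac{841}{36} \approx 23.361$)
$b = i \sqrt{3}$ ($b = \sqrt{-3} = i \sqrt{3} \approx 1.732 i$)
$U{\left(T,N \right)} = -3 + N + T + i \sqrt{3}$ ($U{\left(T,N \right)} = -3 + \left(\left(T + N\right) + i \sqrt{3}\right) = -3 + \left(\left(N + T\right) + i \sqrt{3}\right) = -3 + \left(N + T + i \sqrt{3}\right) = -3 + N + T + i \sqrt{3}$)
$U{\left(S,-3 \right)} \left(-169\right) = \left(-3 - 3 + \frac{841}{36} + i \sqrt{3}\right) \left(-169\right) = \left(\frac{625}{36} + i \sqrt{3}\right) \left(-169\right) = - \frac{105625}{36} - 169 i \sqrt{3}$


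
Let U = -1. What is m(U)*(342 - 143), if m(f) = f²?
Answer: 199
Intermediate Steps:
m(U)*(342 - 143) = (-1)²*(342 - 143) = 1*199 = 199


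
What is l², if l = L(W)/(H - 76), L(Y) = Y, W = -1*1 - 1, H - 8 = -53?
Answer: 4/14641 ≈ 0.00027321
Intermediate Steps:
H = -45 (H = 8 - 53 = -45)
W = -2 (W = -1 - 1 = -2)
l = 2/121 (l = -2/(-45 - 76) = -2/(-121) = -2*(-1/121) = 2/121 ≈ 0.016529)
l² = (2/121)² = 4/14641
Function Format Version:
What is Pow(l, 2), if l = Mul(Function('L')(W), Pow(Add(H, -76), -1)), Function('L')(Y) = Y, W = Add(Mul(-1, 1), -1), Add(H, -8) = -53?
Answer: Rational(4, 14641) ≈ 0.00027321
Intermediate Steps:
H = -45 (H = Add(8, -53) = -45)
W = -2 (W = Add(-1, -1) = -2)
l = Rational(2, 121) (l = Mul(-2, Pow(Add(-45, -76), -1)) = Mul(-2, Pow(-121, -1)) = Mul(-2, Rational(-1, 121)) = Rational(2, 121) ≈ 0.016529)
Pow(l, 2) = Pow(Rational(2, 121), 2) = Rational(4, 14641)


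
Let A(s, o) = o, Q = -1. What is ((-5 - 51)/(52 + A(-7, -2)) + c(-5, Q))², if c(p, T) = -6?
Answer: 31684/625 ≈ 50.694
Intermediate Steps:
((-5 - 51)/(52 + A(-7, -2)) + c(-5, Q))² = ((-5 - 51)/(52 - 2) - 6)² = (-56/50 - 6)² = (-56*1/50 - 6)² = (-28/25 - 6)² = (-178/25)² = 31684/625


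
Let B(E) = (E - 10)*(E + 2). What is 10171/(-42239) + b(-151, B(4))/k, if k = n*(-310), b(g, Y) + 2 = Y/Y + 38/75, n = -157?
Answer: -37128255593/154182909750 ≈ -0.24081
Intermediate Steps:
B(E) = (-10 + E)*(2 + E)
b(g, Y) = -37/75 (b(g, Y) = -2 + (Y/Y + 38/75) = -2 + (1 + 38*(1/75)) = -2 + (1 + 38/75) = -2 + 113/75 = -37/75)
k = 48670 (k = -157*(-310) = 48670)
10171/(-42239) + b(-151, B(4))/k = 10171/(-42239) - 37/75/48670 = 10171*(-1/42239) - 37/75*1/48670 = -10171/42239 - 37/3650250 = -37128255593/154182909750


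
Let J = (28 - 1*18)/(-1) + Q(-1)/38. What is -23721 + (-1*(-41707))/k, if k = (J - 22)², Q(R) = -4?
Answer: -8811527873/372100 ≈ -23681.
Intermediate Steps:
J = -192/19 (J = (28 - 1*18)/(-1) - 4/38 = (28 - 18)*(-1) - 4*1/38 = 10*(-1) - 2/19 = -10 - 2/19 = -192/19 ≈ -10.105)
k = 372100/361 (k = (-192/19 - 22)² = (-610/19)² = 372100/361 ≈ 1030.7)
-23721 + (-1*(-41707))/k = -23721 + (-1*(-41707))/(372100/361) = -23721 + 41707*(361/372100) = -23721 + 15056227/372100 = -8811527873/372100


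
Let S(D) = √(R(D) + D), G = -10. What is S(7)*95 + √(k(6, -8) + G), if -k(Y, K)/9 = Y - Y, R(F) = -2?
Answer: 95*√5 + I*√10 ≈ 212.43 + 3.1623*I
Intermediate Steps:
S(D) = √(-2 + D)
k(Y, K) = 0 (k(Y, K) = -9*(Y - Y) = -9*0 = 0)
S(7)*95 + √(k(6, -8) + G) = √(-2 + 7)*95 + √(0 - 10) = √5*95 + √(-10) = 95*√5 + I*√10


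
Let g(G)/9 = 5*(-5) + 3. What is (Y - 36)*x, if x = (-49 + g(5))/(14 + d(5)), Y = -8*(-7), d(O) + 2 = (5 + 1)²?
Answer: -1235/12 ≈ -102.92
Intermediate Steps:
d(O) = 34 (d(O) = -2 + (5 + 1)² = -2 + 6² = -2 + 36 = 34)
Y = 56
g(G) = -198 (g(G) = 9*(5*(-5) + 3) = 9*(-25 + 3) = 9*(-22) = -198)
x = -247/48 (x = (-49 - 198)/(14 + 34) = -247/48 ≈ -5.1458)
(Y - 36)*x = (56 - 36)*(-247/48) = 20*(-247/48) = -1235/12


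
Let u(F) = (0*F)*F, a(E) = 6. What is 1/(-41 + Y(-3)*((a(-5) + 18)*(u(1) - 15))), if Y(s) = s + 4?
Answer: -1/401 ≈ -0.0024938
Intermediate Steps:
Y(s) = 4 + s
u(F) = 0 (u(F) = 0*F = 0)
1/(-41 + Y(-3)*((a(-5) + 18)*(u(1) - 15))) = 1/(-41 + (4 - 3)*((6 + 18)*(0 - 15))) = 1/(-41 + 1*(24*(-15))) = 1/(-41 + 1*(-360)) = 1/(-41 - 360) = 1/(-401) = -1/401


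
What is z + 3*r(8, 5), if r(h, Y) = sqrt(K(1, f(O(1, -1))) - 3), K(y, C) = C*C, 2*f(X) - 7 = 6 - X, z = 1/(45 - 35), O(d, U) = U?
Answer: 1/10 + 3*sqrt(46) ≈ 20.447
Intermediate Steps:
z = 1/10 ≈ 0.10000
f(X) = 13/2 - X/2 (f(X) = 7/2 + (6 - X)/2 = 7/2 + (3 - X/2) = 13/2 - X/2)
K(y, C) = C**2
r(h, Y) = sqrt(46) (r(h, Y) = sqrt((13/2 - 1/2*(-1))**2 - 3) = sqrt((13/2 + 1/2)**2 - 3) = sqrt(7**2 - 3) = sqrt(49 - 3) = sqrt(46))
z + 3*r(8, 5) = 1/10 + 3*sqrt(46)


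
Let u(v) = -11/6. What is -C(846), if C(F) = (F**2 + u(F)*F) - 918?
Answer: -713247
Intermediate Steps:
u(v) = -11/6 (u(v) = -11*1/6 = -11/6)
C(F) = -918 + F**2 - 11*F/6 (C(F) = (F**2 - 11*F/6) - 918 = -918 + F**2 - 11*F/6)
-C(846) = -(-918 + 846**2 - 11/6*846) = -(-918 + 715716 - 1551) = -1*713247 = -713247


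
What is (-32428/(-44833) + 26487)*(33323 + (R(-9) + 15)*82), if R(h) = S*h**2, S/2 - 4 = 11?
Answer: 277658572159487/44833 ≈ 6.1932e+9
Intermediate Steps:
S = 30 (S = 8 + 2*11 = 8 + 22 = 30)
R(h) = 30*h**2
(-32428/(-44833) + 26487)*(33323 + (R(-9) + 15)*82) = (-32428/(-44833) + 26487)*(33323 + (30*(-9)**2 + 15)*82) = (-32428*(-1/44833) + 26487)*(33323 + (30*81 + 15)*82) = (32428/44833 + 26487)*(33323 + (2430 + 15)*82) = 1187524099*(33323 + 2445*82)/44833 = 1187524099*(33323 + 200490)/44833 = (1187524099/44833)*233813 = 277658572159487/44833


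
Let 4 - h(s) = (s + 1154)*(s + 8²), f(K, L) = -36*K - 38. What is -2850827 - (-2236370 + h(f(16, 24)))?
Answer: -911461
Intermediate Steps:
f(K, L) = -38 - 36*K
h(s) = 4 - (64 + s)*(1154 + s) (h(s) = 4 - (s + 1154)*(s + 8²) = 4 - (1154 + s)*(s + 64) = 4 - (1154 + s)*(64 + s) = 4 - (64 + s)*(1154 + s))
-2850827 - (-2236370 + h(f(16, 24))) = -2850827 - (-2236370 + (-73852 - (-38 - 36*16)² - 1218*(-38 - 36*16))) = -2850827 - (-2236370 + (-73852 - (-38 - 576)² - 1218*(-38 - 576))) = -2850827 - (-2236370 + (-73852 - 1*(-614)² - 1218*(-614))) = -2850827 - (-2236370 + (-73852 - 1*376996 + 747852)) = -2850827 - (-2236370 + (-73852 - 376996 + 747852)) = -2850827 - (-2236370 + 297004) = -2850827 - 1*(-1939366) = -2850827 + 1939366 = -911461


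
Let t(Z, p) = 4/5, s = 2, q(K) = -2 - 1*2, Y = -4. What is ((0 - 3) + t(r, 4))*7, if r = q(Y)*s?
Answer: -77/5 ≈ -15.400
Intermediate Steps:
q(K) = -4 (q(K) = -2 - 2 = -4)
r = -8 (r = -4*2 = -8)
t(Z, p) = 4/5 (t(Z, p) = 4*(1/5) = 4/5)
((0 - 3) + t(r, 4))*7 = ((0 - 3) + 4/5)*7 = (-3 + 4/5)*7 = -11/5*7 = -77/5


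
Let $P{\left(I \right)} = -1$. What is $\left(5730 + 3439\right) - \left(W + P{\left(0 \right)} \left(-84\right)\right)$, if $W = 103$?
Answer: $8982$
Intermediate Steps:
$\left(5730 + 3439\right) - \left(W + P{\left(0 \right)} \left(-84\right)\right) = \left(5730 + 3439\right) - \left(103 - -84\right) = 9169 - \left(103 + 84\right) = 9169 - 187 = 8982$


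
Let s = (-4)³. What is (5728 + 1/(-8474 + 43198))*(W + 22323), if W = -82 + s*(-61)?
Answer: 5200216263585/34724 ≈ 1.4976e+8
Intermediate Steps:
s = -64
W = 3822 (W = -82 - 64*(-61) = -82 + 3904 = 3822)
(5728 + 1/(-8474 + 43198))*(W + 22323) = (5728 + 1/(-8474 + 43198))*(3822 + 22323) = (5728 + 1/34724)*26145 = (198899073/34724)*26145 = 5200216263585/34724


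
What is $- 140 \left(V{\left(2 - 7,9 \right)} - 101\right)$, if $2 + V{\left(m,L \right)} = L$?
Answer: $13160$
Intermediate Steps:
$V{\left(m,L \right)} = -2 + L$
$- 140 \left(V{\left(2 - 7,9 \right)} - 101\right) = - 140 \left(\left(-2 + 9\right) - 101\right) = - 140 \left(7 - 101\right) = \left(-140\right) \left(-94\right) = 13160$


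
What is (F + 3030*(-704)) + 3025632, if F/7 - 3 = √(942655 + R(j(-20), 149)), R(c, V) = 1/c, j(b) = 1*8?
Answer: 892533 + 7*√15082482/4 ≈ 8.9933e+5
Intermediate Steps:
j(b) = 8
F = 21 + 7*√15082482/4 (F = 21 + 7*√(942655 + 1/8) = 21 + 7*√(942655 + ⅛) = 21 + 7*√(7541241/8) = 21 + 7*(√15082482/4) = 21 + 7*√15082482/4 ≈ 6817.3)
(F + 3030*(-704)) + 3025632 = ((21 + 7*√15082482/4) + 3030*(-704)) + 3025632 = ((21 + 7*√15082482/4) - 2133120) + 3025632 = (-2133099 + 7*√15082482/4) + 3025632 = 892533 + 7*√15082482/4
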